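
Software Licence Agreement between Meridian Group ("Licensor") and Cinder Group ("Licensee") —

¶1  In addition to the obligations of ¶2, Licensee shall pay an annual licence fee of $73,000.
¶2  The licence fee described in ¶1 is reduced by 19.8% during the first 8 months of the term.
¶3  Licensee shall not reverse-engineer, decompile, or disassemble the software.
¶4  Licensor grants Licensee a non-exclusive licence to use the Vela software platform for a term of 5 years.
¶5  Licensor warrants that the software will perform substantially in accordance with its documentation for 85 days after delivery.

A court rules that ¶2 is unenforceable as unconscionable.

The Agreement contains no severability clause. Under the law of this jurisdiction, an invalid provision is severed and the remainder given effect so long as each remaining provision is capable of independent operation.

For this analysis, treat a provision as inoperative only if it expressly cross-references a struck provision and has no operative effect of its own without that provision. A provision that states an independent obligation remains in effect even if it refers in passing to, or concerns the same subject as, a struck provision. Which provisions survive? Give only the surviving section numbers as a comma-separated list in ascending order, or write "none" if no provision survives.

¶2 is struck. ¶1 mentions ¶2 but its own obligation stands independently of ¶2, so ¶1 is not affected. No other provision's operative terms depend on ¶2. With no severability clause, the stated default rule severs what cannot stand and enforces each remaining provision that can operate on its own. The provisions still in force are ¶1, ¶3, ¶4, and ¶5.

1, 3, 4, 5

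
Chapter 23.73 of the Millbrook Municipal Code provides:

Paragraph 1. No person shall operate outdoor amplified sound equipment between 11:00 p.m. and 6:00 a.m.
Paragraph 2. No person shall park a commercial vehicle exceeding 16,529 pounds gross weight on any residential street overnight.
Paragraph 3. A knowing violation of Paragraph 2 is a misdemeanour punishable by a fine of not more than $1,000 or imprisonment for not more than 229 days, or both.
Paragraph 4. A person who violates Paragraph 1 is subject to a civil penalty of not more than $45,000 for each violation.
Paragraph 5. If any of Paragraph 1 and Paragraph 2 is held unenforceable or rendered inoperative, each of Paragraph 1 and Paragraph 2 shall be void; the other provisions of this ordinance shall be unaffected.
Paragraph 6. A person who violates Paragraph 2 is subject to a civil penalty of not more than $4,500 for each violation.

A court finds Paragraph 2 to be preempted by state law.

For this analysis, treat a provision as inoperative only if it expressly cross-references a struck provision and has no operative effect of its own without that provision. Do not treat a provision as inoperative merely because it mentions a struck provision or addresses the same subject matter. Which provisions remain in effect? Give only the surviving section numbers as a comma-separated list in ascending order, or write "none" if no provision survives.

5

Paragraph 2 is struck. Paragraph 3 merely fixes the criminal penalty for violating Paragraph 2; with Paragraph 2 gone it has nothing to operate on and falls away. Paragraph 6 merely fixes the civil penalty for violating Paragraph 2; with Paragraph 2 gone it has nothing to operate on and falls away. Paragraph 5 declares Paragraph 1 and Paragraph 2 mutually dependent; since one of them has fallen, all of them are of no effect. That brings down Paragraph 1 as well. Paragraph 4 in turn depends solely on a provision now struck and likewise falls. The remainder continues in force under Paragraph 5. Only Paragraph 5 remains in effect.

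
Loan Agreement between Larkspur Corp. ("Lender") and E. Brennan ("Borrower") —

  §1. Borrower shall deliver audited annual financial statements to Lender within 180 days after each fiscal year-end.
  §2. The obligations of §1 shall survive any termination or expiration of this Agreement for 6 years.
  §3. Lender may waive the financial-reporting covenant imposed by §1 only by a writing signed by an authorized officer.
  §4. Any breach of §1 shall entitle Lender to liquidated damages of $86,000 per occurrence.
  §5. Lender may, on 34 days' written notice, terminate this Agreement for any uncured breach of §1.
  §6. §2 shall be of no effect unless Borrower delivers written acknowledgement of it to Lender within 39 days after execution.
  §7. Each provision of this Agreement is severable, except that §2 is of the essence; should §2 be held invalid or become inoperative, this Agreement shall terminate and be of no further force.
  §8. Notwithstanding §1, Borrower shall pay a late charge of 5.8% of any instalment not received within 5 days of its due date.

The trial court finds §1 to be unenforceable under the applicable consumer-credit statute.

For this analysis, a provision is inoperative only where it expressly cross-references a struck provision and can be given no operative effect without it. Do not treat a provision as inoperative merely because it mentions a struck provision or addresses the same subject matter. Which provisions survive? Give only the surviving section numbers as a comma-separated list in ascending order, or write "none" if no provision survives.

§1 is struck. §2 merely fixes the survival period for §1; with §1 gone it has nothing to operate on and falls away. §3 merely fixes the waiver condition for §1; with §1 gone it has nothing to operate on and falls away. The whole of §4 is the liquidated-damages amount, defined by reference to §1, so §4 cannot stand once §1 is removed. §5 merely fixes the termination right for breach of §1; with §1 gone it has nothing to operate on and falls away. §6 has no operative effect of its own apart from §2 and is therefore inoperative. §7 makes §2 an essential term, and §2 has been rendered inoperative by the cascade; under §7, the entire Agreement is therefore void. No provision of the Agreement survives.

none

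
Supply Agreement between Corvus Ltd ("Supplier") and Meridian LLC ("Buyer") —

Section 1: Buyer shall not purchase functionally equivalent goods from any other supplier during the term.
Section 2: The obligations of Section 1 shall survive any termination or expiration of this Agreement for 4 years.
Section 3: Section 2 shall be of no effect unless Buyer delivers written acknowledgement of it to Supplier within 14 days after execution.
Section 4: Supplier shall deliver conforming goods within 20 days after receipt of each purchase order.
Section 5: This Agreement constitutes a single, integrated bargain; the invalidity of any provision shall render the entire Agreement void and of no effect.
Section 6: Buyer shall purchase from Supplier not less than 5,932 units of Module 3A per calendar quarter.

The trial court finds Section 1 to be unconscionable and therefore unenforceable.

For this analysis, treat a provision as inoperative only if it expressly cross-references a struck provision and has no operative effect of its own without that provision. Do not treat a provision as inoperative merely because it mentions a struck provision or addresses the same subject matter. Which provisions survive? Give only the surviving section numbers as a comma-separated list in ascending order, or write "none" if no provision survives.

Section 1 is struck. Section 2 merely fixes the survival period for Section 1; with Section 1 gone it has nothing to operate on and falls away. Section 3 merely fixes the acknowledgement condition for Section 2; with Section 2 gone it has nothing to operate on and falls away. Section 5 provides that the Agreement is not severable, so the invalidity of any one provision voids the entire Agreement. No provision of the Agreement survives.

none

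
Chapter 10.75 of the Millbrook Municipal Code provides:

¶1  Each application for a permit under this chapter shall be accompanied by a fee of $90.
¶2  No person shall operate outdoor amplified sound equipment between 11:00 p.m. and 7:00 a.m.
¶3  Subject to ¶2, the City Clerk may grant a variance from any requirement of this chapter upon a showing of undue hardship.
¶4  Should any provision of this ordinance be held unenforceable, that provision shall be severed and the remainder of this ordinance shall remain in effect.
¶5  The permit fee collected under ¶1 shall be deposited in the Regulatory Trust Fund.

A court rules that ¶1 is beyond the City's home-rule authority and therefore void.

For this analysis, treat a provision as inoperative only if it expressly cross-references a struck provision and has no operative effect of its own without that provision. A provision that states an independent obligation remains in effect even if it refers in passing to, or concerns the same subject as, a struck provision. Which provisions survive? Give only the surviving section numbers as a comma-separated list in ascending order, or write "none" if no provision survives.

¶1 is struck. ¶5 has no operative effect of its own apart from ¶1 and is therefore inoperative. ¶4 is a severability clause and preserves every provision that can still be given independent effect. ¶2, ¶3, and ¶4 remain in effect.

2, 3, 4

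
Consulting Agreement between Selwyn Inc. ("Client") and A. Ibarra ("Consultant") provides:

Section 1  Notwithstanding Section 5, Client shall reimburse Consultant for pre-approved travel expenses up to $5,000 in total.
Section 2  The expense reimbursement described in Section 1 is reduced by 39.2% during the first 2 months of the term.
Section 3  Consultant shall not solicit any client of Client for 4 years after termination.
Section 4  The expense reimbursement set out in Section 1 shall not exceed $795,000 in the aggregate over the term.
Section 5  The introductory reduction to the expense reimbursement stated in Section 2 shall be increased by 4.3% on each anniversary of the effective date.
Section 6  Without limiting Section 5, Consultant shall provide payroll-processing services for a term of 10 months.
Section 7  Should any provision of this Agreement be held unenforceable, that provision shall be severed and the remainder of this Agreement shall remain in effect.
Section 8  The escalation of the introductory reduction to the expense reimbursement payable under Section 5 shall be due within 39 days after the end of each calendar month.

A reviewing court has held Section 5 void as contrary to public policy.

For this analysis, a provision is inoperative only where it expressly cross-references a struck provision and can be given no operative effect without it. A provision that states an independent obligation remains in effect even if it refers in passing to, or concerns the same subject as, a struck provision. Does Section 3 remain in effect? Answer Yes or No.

Yes

Section 5 is struck. The whole of Section 8 is the payment deadline for the escalation of the introductory reduction to the expense reimbursement, defined by reference to Section 5, so Section 8 cannot stand once Section 5 is removed. Section 6 mentions Section 5 but its own obligation stands independently of Section 5, so Section 6 is not affected. Section 1 mentions Section 5 but its own obligation stands independently of Section 5, so Section 1 is not affected. Section 7 is a severability clause and preserves every provision that can still be given independent effect. That leaves Section 1, Section 2, Section 3, Section 4, Section 6, and Section 7 in effect. Section 3 is among the surviving provisions, so the answer is yes.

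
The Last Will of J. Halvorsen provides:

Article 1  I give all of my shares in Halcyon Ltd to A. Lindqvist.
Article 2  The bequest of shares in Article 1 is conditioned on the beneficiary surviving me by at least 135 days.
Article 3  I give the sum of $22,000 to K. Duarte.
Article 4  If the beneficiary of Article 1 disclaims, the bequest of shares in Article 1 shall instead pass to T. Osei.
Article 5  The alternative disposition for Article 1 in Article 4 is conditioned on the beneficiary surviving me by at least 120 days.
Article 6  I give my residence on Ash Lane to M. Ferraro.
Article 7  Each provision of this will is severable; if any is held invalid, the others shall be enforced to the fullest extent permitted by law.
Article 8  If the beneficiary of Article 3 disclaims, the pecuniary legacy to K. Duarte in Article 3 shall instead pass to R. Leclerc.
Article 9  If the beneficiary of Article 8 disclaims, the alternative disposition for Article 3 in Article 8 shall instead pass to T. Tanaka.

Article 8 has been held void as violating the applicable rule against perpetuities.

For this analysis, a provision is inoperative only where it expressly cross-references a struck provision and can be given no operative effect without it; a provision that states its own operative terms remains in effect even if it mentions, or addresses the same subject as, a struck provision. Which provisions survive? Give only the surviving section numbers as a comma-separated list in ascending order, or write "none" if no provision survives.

Article 8 is struck. The only function of Article 9 is the alternative disposition for Article 8, so it cannot stand once Article 8 is removed. Article 7 is a severability clause and preserves every provision that can still be given independent effect. The provisions still in force are Article 1, Article 2, Article 3, Article 4, Article 5, Article 6, and Article 7.

1, 2, 3, 4, 5, 6, 7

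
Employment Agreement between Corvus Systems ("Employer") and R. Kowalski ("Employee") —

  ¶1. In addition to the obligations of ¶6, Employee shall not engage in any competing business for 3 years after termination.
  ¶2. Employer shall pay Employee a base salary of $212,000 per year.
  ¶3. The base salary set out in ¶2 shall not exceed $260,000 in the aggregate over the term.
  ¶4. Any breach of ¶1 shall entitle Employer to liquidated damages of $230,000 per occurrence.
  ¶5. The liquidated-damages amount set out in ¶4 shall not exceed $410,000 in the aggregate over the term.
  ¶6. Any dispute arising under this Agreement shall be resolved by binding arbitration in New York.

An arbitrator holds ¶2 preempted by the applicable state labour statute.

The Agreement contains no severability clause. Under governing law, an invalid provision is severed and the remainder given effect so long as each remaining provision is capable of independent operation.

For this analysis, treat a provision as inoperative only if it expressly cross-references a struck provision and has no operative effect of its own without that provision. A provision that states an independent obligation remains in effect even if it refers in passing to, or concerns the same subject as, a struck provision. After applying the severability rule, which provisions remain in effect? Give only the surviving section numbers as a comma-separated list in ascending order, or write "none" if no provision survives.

1, 4, 5, 6

¶2 is struck. The whole of ¶3 is the aggregate cap on the base salary, defined by reference to ¶2, so ¶3 cannot stand once ¶2 is removed. With no severability clause, the stated default rule severs what cannot stand and enforces each remaining provision that can operate on its own. The provisions still in force are ¶1, ¶4, ¶5, and ¶6.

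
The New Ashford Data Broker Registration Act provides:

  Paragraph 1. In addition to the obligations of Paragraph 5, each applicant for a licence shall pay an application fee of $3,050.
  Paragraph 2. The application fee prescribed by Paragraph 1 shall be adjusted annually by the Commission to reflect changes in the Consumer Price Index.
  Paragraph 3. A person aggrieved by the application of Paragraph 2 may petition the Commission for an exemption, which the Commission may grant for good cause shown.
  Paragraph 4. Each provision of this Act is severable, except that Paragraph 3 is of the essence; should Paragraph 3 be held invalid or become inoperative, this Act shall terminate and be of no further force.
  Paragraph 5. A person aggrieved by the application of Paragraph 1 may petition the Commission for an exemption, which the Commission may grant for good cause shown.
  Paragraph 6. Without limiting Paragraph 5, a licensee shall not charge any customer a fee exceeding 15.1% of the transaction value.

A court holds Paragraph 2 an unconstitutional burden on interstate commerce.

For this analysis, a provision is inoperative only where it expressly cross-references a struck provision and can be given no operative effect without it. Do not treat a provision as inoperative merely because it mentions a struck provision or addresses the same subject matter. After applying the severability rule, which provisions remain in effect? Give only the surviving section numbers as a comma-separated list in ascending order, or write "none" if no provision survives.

none

Paragraph 2 is struck. Paragraph 3 has no operative effect of its own apart from Paragraph 2 and is therefore inoperative. Paragraph 4 makes Paragraph 3 an essential term, and Paragraph 3 has been rendered inoperative by the cascade; under Paragraph 4, the entire Act is therefore void. No provision of the Act survives.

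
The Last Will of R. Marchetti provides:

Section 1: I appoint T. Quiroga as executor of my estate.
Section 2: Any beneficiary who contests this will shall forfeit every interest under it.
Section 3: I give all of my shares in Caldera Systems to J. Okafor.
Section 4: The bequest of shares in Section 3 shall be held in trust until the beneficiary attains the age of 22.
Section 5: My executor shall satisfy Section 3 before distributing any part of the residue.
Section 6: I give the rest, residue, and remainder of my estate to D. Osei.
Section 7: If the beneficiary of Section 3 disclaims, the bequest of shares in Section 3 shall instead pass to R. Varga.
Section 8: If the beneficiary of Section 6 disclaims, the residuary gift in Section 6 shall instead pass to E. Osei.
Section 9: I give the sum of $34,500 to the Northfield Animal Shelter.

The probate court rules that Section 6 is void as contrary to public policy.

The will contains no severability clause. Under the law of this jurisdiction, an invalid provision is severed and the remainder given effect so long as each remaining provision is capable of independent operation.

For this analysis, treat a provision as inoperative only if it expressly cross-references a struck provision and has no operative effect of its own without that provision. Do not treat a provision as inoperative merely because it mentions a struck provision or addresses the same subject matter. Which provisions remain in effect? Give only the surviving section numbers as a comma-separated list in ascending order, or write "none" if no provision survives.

Section 6 is struck. Section 8 merely fixes the alternative disposition for Section 6; with Section 6 gone it has nothing to operate on and falls away. Under the stated default rule, only provisions that cannot operate independently fall away; the rest are enforced. The provisions still in force are Section 1, Section 2, Section 3, Section 4, Section 5, Section 7, and Section 9.

1, 2, 3, 4, 5, 7, 9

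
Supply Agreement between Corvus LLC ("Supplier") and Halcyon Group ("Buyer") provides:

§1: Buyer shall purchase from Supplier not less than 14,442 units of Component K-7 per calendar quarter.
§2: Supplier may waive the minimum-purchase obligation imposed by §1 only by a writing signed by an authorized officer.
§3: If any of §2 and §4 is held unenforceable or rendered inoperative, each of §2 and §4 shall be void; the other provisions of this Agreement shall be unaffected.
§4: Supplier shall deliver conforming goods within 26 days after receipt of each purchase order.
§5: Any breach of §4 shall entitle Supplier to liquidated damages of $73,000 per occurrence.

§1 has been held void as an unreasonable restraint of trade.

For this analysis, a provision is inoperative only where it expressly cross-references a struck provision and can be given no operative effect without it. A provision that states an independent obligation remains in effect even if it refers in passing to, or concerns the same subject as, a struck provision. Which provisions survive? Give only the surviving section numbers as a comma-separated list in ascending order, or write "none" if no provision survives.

3

§1 is struck. The only function of §2 is the waiver condition for §1, so it cannot stand once §1 is removed. §3 declares §2 and §4 mutually dependent; since one of them has fallen, all of them are of no effect. That brings down §4 as well. §5 in turn depends solely on a provision now struck and likewise falls. The remainder continues in force under §3. Only §3 remains in effect.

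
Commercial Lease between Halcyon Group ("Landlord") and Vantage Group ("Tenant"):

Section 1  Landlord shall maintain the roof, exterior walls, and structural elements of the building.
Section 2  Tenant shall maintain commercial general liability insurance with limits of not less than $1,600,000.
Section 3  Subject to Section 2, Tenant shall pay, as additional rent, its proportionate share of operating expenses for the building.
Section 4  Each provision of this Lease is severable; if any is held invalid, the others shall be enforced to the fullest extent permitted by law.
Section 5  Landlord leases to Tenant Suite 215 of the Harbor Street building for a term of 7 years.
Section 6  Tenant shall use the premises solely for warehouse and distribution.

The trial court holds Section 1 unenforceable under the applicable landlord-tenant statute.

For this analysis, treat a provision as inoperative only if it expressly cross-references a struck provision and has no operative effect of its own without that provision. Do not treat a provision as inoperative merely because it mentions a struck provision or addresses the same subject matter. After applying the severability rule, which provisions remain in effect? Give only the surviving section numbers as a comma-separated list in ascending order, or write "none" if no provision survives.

2, 3, 4, 5, 6

Section 1 is struck. Nothing else in the Lease is defined by reference to Section 1. Under the severability clause in Section 4, the remaining provisions continue in force. That leaves Section 2, Section 3, Section 4, Section 5, and Section 6 in effect.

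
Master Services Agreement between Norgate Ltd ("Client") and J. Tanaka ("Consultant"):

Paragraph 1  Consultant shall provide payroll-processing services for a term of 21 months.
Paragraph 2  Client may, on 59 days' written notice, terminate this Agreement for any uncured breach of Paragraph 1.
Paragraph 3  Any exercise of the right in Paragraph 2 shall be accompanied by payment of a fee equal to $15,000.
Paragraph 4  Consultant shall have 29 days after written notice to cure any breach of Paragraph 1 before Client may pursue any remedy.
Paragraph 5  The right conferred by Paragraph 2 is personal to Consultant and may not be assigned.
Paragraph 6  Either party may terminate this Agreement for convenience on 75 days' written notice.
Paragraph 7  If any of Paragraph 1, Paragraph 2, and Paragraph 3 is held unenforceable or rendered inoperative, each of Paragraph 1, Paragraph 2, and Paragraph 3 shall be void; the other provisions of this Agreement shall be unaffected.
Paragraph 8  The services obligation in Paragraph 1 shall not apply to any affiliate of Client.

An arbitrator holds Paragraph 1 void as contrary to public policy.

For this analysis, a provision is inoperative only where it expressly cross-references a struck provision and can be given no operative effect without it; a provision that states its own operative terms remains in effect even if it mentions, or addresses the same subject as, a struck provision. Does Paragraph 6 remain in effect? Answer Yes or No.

Paragraph 1 is struck. Paragraph 2 has no operative effect of its own apart from Paragraph 1 and is therefore inoperative. Paragraph 4 has no operative effect of its own apart from Paragraph 1 and is therefore inoperative. Paragraph 8 has no operative effect of its own apart from Paragraph 1 and is therefore inoperative. The only function of Paragraph 3 is the exercise fee for Paragraph 2, so it cannot stand once Paragraph 2 is removed. Paragraph 5 has no operative effect of its own apart from Paragraph 2 and is therefore inoperative. Paragraph 7 declares Paragraph 1, Paragraph 2, and Paragraph 3 mutually dependent; since one of them has fallen, all of them are of no effect. The remainder continues in force under Paragraph 7. Paragraph 6 and Paragraph 7 remain in effect. Paragraph 6 is among the surviving provisions, so the answer is yes.

Yes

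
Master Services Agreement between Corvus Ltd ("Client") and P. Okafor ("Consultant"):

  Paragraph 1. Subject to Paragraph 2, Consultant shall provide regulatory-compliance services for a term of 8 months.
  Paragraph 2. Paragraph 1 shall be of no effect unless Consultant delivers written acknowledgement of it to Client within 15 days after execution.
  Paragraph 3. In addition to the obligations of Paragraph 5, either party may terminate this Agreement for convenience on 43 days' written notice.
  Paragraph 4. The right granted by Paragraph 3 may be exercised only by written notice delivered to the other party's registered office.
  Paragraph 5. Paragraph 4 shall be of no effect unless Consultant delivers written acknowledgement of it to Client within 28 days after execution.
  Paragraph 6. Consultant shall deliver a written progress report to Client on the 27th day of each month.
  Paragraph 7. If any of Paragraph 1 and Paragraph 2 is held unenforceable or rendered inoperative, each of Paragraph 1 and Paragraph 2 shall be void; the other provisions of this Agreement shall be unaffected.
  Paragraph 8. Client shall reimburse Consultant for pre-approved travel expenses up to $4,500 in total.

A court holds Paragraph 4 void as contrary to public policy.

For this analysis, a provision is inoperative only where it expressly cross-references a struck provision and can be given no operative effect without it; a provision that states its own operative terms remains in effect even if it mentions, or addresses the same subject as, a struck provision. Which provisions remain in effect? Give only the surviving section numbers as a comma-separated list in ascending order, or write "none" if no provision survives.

Paragraph 4 is struck. Paragraph 5 merely fixes the acknowledgement condition for Paragraph 4; with Paragraph 4 gone it has nothing to operate on and falls away. Paragraph 3 mentions Paragraph 5 but its own obligation stands independently of Paragraph 5, so Paragraph 3 is not affected. Paragraph 7 ties Paragraph 1 and Paragraph 2 together, but none of those is affected here; the remaining provisions continue in force under Paragraph 7. Paragraph 1, Paragraph 2, Paragraph 3, Paragraph 6, Paragraph 7, and Paragraph 8 remain in effect.

1, 2, 3, 6, 7, 8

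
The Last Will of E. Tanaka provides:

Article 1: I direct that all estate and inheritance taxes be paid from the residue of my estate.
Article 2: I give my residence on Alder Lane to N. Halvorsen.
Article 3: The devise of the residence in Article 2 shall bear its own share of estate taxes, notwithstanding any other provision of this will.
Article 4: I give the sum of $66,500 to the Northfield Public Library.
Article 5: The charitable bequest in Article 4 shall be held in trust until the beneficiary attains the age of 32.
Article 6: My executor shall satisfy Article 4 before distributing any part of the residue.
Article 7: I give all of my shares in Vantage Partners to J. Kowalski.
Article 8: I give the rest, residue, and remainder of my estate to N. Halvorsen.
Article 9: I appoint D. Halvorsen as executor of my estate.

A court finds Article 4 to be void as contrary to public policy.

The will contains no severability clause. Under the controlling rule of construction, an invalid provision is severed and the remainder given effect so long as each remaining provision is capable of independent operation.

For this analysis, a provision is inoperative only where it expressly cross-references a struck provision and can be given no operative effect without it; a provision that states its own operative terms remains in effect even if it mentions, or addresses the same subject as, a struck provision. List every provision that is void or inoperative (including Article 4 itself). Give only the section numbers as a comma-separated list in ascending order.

Article 4 is struck. Article 5 merely fixes the trust for Article 4; with Article 4 gone it has nothing to operate on and falls away. Article 6 operates only by reference to Article 4, so it falls with Article 4. Under the stated default rule, only provisions that cannot operate independently fall away; the rest are enforced. That leaves Article 1, Article 2, Article 3, Article 7, Article 8, and Article 9 in effect.

4, 5, 6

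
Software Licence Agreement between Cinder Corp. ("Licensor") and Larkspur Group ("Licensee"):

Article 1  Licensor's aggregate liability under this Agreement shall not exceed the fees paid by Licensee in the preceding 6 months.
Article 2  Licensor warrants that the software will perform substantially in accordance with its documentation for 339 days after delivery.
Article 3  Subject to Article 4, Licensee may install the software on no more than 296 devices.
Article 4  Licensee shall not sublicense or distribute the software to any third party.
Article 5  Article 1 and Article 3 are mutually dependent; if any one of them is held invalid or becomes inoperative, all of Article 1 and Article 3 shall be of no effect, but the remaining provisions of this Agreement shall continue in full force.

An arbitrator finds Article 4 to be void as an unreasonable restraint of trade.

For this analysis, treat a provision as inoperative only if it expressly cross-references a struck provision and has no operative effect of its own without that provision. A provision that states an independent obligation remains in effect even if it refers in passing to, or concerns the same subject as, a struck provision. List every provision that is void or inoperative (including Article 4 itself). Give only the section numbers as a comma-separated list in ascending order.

4

Article 4 is struck. Although Article 3 refers to Article 4, its operative terms do not depend on Article 4, so it remains in effect. Nothing else in the Agreement is defined by reference to Article 4. Article 5 ties Article 1 and Article 3 together, but none of those is affected here; the remaining provisions continue in force under Article 5. That leaves Article 1, Article 2, Article 3, and Article 5 in effect.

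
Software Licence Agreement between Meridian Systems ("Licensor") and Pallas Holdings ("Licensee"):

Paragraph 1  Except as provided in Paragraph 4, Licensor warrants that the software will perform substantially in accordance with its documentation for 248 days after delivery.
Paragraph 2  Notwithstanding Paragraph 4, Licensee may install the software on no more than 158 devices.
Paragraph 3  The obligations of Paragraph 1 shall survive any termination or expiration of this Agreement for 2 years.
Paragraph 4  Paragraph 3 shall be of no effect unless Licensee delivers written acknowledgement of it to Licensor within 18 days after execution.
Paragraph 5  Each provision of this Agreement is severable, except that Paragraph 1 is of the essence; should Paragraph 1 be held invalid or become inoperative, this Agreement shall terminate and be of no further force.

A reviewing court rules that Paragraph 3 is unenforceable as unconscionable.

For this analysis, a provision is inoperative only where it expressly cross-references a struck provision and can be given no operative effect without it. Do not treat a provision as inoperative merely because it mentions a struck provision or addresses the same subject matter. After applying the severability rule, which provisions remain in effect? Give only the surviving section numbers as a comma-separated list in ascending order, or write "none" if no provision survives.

1, 2, 5

Paragraph 3 is struck. Paragraph 4 merely fixes the acknowledgement condition for Paragraph 3; with Paragraph 3 gone it has nothing to operate on and falls away. Paragraph 2 mentions Paragraph 4 but its own obligation stands independently of Paragraph 4, so Paragraph 2 is not affected. Although Paragraph 1 refers to Paragraph 4, its operative terms do not depend on Paragraph 4, so it remains in effect. Paragraph 5 makes Paragraph 1 an essential term, but Paragraph 1 is unaffected, so the severability proviso in Paragraph 5 preserves the remaining provisions. That leaves Paragraph 1, Paragraph 2, and Paragraph 5 in effect.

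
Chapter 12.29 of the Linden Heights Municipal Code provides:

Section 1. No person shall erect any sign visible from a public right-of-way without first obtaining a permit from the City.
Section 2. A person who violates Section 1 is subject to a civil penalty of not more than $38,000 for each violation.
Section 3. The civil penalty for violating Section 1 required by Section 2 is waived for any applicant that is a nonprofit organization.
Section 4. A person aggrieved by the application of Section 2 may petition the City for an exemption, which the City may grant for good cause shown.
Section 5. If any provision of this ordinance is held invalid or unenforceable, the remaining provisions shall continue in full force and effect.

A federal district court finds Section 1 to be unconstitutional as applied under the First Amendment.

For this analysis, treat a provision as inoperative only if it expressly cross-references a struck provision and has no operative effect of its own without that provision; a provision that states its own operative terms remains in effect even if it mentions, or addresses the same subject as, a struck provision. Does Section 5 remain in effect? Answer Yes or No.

Yes

Section 1 is struck. Section 2 has no operative effect of its own apart from Section 1 and is therefore inoperative. Section 3 operates only by reference to Section 2, so it falls with Section 2. The only function of Section 4 is the exemption procedure for Section 2, so it cannot stand once Section 2 is removed. Under the severability clause in Section 5, the remaining provisions continue in force. Only Section 5 remains in effect. Section 5 is among the surviving provisions, so the answer is yes.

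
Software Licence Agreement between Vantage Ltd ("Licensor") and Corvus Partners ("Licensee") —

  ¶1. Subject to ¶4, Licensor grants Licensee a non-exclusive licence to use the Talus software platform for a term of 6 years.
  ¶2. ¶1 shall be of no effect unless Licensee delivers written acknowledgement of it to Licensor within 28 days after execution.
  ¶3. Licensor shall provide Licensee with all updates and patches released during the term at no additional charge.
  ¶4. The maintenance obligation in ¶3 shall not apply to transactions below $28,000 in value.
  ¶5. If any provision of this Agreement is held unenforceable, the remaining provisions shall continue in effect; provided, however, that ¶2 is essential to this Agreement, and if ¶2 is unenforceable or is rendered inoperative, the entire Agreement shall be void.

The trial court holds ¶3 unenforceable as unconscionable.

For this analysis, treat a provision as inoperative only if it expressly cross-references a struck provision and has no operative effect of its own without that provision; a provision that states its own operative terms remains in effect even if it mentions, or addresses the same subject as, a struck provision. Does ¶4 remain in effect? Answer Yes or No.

¶3 is struck. The whole of ¶4 is the carve-out from the maintenance obligation, defined by reference to ¶3, so ¶4 cannot stand once ¶3 is removed. Although ¶1 refers to ¶4, its operative terms do not depend on ¶4, so it remains in effect. ¶5 makes ¶2 an essential term, but ¶2 is unaffected, so the severability proviso in ¶5 preserves the remaining provisions. The provisions still in force are ¶1, ¶2, and ¶5. ¶4 is among the inoperative provisions, so the answer is no.

No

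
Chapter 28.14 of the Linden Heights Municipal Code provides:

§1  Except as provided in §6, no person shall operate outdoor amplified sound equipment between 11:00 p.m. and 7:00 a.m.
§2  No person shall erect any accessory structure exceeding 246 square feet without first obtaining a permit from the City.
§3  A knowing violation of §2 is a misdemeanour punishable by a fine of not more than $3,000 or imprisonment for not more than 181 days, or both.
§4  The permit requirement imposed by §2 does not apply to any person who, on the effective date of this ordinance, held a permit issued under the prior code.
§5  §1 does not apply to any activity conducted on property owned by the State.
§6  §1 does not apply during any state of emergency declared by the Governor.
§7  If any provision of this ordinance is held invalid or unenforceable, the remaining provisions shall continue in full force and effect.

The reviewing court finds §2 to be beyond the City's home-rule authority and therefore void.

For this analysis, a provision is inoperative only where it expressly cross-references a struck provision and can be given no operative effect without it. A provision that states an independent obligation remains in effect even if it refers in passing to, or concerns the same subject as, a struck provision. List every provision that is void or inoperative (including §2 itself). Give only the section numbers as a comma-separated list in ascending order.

2, 3, 4

§2 is struck. §3 has no operative effect of its own apart from §2 and is therefore inoperative. The only function of §4 is the grandfather exemption from §2, so it cannot stand once §2 is removed. §7 is a severability clause and preserves every provision that can still be given independent effect. The provisions still in force are §1, §5, §6, and §7.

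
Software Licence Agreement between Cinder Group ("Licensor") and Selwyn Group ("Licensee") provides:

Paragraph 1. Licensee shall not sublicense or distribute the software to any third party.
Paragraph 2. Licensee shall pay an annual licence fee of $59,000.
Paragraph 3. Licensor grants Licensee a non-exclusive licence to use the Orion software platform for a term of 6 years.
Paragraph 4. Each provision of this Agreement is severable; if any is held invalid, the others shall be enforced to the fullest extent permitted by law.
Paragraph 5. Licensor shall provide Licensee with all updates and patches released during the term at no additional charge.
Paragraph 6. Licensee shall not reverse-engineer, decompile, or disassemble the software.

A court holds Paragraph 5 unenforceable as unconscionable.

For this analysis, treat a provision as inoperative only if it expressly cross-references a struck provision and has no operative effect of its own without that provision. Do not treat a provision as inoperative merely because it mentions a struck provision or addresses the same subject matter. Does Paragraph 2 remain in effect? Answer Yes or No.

Paragraph 5 is struck. Nothing else in the Agreement is defined by reference to Paragraph 5. Paragraph 4 is a severability clause and preserves every provision that can still be given independent effect. Paragraph 1, Paragraph 2, Paragraph 3, Paragraph 4, and Paragraph 6 remain in effect. Paragraph 2 is among the surviving provisions, so the answer is yes.

Yes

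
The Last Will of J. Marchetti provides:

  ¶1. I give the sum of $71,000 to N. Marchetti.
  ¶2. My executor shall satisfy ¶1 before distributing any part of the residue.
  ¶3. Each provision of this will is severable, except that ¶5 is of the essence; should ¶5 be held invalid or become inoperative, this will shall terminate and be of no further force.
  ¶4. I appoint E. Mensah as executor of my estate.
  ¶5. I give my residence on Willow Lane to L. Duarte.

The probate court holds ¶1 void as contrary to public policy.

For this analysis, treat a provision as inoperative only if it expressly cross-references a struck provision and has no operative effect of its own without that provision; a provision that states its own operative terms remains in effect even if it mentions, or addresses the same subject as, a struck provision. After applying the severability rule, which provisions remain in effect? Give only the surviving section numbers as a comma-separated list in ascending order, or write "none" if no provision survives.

¶1 is struck. ¶2 merely fixes the priority direction for ¶1; with ¶1 gone it has nothing to operate on and falls away. ¶3 makes ¶5 an essential term, but ¶5 is unaffected, so the severability proviso in ¶3 preserves the remaining provisions. That leaves ¶3, ¶4, and ¶5 in effect.

3, 4, 5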